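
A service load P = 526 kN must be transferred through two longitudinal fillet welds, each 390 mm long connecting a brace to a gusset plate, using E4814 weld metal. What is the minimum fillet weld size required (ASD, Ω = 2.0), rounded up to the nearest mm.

E48XX → F_EXX = 480 MPa.
Total weld length L = 780 mm.
Required throat t_e = P × Ω / (0.6 F_EXX × L) = 526 × 2.0 / (0.6 × 480 × 780 × 10⁻³) = 4.683 mm.
Required leg w = t_e / 0.707 = 6.624 mm → use 7 mm.

w = 7 mm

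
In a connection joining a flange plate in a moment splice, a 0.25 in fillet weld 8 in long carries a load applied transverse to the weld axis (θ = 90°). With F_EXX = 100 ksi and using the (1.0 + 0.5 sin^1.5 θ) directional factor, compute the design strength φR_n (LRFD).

φR_n ≈ 95.4 kip

t_e = 0.707 × 0.25 = 0.1767 in; A_we = 0.1767 × 8 = 1.414 in².
Directional factor: 1.0 + 0.5 sin^1.5(90°) = 1.5.
F_nw = 0.6 × 100 × 1.5 = 90 ksi.
φR_n = 0.75 × 90 × 1.414 = 95.44 kip.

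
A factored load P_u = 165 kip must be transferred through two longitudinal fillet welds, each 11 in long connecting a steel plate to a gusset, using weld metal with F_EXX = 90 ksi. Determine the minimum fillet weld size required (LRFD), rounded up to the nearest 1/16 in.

Total weld length L = 22 in.
Required throat t_e = P_u / (φ × 0.6 F_EXX × L) = 165 / (0.75 × 0.6 × 90 × 22) = 0.1852 in.
Required leg w = t_e / 0.707 = 0.2619 in → use 5/16 in.

w = 5/16 in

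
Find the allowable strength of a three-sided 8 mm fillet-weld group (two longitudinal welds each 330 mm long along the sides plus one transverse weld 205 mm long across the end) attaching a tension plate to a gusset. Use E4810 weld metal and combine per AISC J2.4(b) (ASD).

R_n/Ω ≈ 707 kN

E48XX → F_EXX = 480 MPa.
t_e = 0.707 × 8 = 5.656 mm.
R_nwl = 0.6 × 480 × 5.656 × 660 × 10⁻³ = 1075 kN (longitudinal, 2 welds).
R_nwt = 0.6 × 480 × 5.656 × 205 × 10⁻³ = 333.9 kN (transverse, base value).
(i) R_nwl + R_nwt = 1409 kN; (ii) 0.85 R_nwl + 1.5 R_nwt = 1415 kN.
R_n = max = 1415 kN [governs: (ii)]; R_n/Ω = 707.4 kN.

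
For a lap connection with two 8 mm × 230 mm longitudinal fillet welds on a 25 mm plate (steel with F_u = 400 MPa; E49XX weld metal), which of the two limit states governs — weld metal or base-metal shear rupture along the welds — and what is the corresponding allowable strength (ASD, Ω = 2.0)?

R_n/Ω ≈ 382 kN (weld metal governs)

E49XX → F_EXX = 490 MPa.
t_e = 0.707 × 8 = 5.656 mm; L = 460 mm.
Weld metal: R_n/Ω = (1/2.0) × 0.6 × 490 × 5.656 × 460 × 10⁻³ = 382.5 kN.
Base metal (shear rupture): R_n/Ω = (1/2.0) × 0.6 × 400 × 25 × 460 × 10⁻³ = 1380 kN.
Governing: weld metal.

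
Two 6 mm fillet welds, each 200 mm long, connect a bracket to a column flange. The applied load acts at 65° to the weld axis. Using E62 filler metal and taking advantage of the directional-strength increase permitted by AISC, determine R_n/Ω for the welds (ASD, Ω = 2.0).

R_n/Ω ≈ 452 kN

E62XX → F_EXX = 620 MPa.
t_e = 0.707 × 6 = 4.242 mm; A_we = 4.242 × 400 = 1697 mm².
Directional factor: 1.0 + 0.5 sin^1.5(65°) = 1.431.
F_nw = 0.6 × 620 × 1.431 = 532.5 MPa.
R_n/Ω = (532.5 × 1697) / 2.0 × 10⁻³ = 451.8 kN.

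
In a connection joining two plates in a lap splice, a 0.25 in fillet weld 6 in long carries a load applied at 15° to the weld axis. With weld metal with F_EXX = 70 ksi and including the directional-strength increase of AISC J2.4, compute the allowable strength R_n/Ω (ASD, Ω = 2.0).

t_e = 0.707 × 0.25 = 0.1767 in; A_we = 0.1767 × 6 = 1.06 in².
Directional factor: 1.0 + 0.5 sin^1.5(15°) = 1.066.
F_nw = 0.6 × 70 × 1.066 = 44.77 ksi.
R_n/Ω = (44.77 × 1.06) / 2.0 = 23.74 kip.

R_n/Ω ≈ 23.7 kip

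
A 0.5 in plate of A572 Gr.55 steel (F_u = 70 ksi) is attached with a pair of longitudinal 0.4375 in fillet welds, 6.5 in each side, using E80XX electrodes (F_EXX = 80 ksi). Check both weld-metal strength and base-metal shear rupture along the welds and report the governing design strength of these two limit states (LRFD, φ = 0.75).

t_e = 0.707 × 0.4375 = 0.3093 in; L = 13 in.
Weld metal: φR_n = 0.75 × 0.6 × 80 × 0.3093 × 13 = 144.8 kip.
Base metal (shear rupture): φR_n = 0.75 × 0.6 × 70 × 0.5 × 13 = 204.8 kip.
Governing: weld metal.

φR_n ≈ 145 kip (weld metal governs)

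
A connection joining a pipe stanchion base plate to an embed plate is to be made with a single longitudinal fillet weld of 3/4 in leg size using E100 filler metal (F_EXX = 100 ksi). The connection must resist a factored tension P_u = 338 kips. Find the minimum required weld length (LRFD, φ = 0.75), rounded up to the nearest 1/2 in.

L = 14.5 in

Throat t_e = 0.707 × 0.75 = 0.5302 in.
φr_n = 0.75 × 0.6 × 100 × 0.5302 = 23.86 kips/in.
L_req = P_u / φr_n = 338 / 23.86 = 14.17 in total.
Round up → use L = 14.5 in.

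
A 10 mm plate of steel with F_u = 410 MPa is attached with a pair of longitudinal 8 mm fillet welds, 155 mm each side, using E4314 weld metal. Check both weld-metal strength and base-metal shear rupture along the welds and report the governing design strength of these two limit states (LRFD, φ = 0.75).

φR_n ≈ 339 kN (weld metal governs)

E43XX → F_EXX = 430 MPa.
t_e = 0.707 × 8 = 5.656 mm; L = 310 mm.
Weld metal: φR_n = 0.75 × 0.6 × 430 × 5.656 × 310 × 10⁻³ = 339.3 kN.
Base metal (shear rupture): φR_n = 0.75 × 0.6 × 410 × 10 × 310 × 10⁻³ = 572 kN.
Governing: weld metal.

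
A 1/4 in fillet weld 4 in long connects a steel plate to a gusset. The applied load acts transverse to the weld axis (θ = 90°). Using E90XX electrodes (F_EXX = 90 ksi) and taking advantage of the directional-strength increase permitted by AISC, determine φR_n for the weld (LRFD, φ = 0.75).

t_e = 0.707 × 0.25 = 0.1767 in; A_we = 0.1767 × 4 = 0.707 in².
Directional factor: 1.0 + 0.5 sin^1.5(90°) = 1.5.
F_nw = 0.6 × 90 × 1.5 = 81 ksi.
φR_n = 0.75 × 81 × 0.707 = 42.95 kip.

φR_n ≈ 43 kip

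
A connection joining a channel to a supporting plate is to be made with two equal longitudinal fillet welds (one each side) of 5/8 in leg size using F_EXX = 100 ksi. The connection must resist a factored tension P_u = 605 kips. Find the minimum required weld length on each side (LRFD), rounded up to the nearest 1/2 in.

Throat t_e = 0.707 × 0.625 = 0.4419 in.
φr_n = 0.75 × 0.6 × 100 × 0.4419 = 19.88 kips/in.
L_req = P_u / φr_n = 605 / 19.88 = 30.43 in total.
Per side: 30.43 / 2 = 15.21 in.
Round up → use L = 15.5 in on each side.

L = 15.5 in on each side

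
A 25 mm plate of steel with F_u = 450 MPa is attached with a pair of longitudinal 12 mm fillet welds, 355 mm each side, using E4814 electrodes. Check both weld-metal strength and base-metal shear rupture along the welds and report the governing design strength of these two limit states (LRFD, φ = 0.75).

φR_n ≈ 1300 kN (weld metal governs)

E48XX → F_EXX = 480 MPa.
t_e = 0.707 × 12 = 8.484 mm; L = 710 mm.
Weld metal: φR_n = 0.75 × 0.6 × 480 × 8.484 × 710 × 10⁻³ = 1301 kN.
Base metal (shear rupture): φR_n = 0.75 × 0.6 × 450 × 25 × 710 × 10⁻³ = 3594 kN.
Governing: weld metal.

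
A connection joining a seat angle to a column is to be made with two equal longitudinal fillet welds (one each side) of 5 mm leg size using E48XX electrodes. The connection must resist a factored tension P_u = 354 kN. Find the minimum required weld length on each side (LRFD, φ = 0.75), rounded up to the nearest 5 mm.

E48XX → F_EXX = 480 MPa.
Throat t_e = 0.707 × 5 = 3.535 mm.
φr_n = 0.75 × 0.6 × 480 × 3.535 × 10⁻³ = 0.7636 kN/mm.
L_req = P_u / φr_n = 354 / 0.7636 = 463.6 mm total.
Per side: 463.6 / 2 = 231.8 mm.
Round up → use L = 235 mm on each side.

L = 235 mm on each side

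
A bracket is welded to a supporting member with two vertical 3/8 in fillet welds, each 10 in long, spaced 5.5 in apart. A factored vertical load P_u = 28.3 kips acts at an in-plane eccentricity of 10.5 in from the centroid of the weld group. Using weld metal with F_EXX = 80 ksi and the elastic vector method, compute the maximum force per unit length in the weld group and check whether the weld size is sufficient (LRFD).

Total weld length L_w = 20 in. Treat welds as unit-width lines.
Polar moment about centroid: J = 2[d³/12 + d(b/2)²] = 2[10³/12 + 10×2.75²] = 317.9 in³.
Direct shear f_v = P/L_w = 28.3 / 20 = 1.415 kip/in (vertical).
Torsion M = P·e = 28.3 × 10.5 = 297.15 kip·in.
Critical point at (x, y) = (2.75, 5) from centroid. f_tx = M·y/J = 4.673 kip/in; f_ty = M·x/J = 2.57 kip/in.
Resultant f_max = √[f_tx² + (f_v + f_ty)²] = √[4.673² + (1.415 + 2.57)²] = 6.142 kip/in.
Capacity per unit length: φr_n = 0.75 × 0.6 × 80 × (0.707 × 0.375) = 9.544 kip/in.
6.142 ≤ 9.544 → adequate.

f_max ≈ 6.14 kip/in; adequate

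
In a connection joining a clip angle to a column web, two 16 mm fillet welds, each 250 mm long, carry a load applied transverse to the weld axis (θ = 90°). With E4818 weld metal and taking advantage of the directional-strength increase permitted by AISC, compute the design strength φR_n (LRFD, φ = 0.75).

φR_n ≈ 1830 kN

E48XX → F_EXX = 480 MPa.
t_e = 0.707 × 16 = 11.31 mm; A_we = 11.31 × 500 = 5656 mm².
Directional factor: 1.0 + 0.5 sin^1.5(90°) = 1.5.
F_nw = 0.6 × 480 × 1.5 = 432 MPa.
φR_n = 0.75 × 432 × 5656 × 10⁻³ = 1833 kN.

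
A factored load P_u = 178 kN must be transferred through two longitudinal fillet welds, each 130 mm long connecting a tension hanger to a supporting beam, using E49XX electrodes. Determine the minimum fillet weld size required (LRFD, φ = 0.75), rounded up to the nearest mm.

E49XX → F_EXX = 490 MPa.
Total weld length L = 260 mm.
Required throat t_e = P_u / (φ × 0.6 F_EXX × L) = 178 / (0.75 × 0.6 × 490 × 260 × 10⁻³) = 3.105 mm.
Required leg w = t_e / 0.707 = 4.392 mm → use 5 mm.

w = 5 mm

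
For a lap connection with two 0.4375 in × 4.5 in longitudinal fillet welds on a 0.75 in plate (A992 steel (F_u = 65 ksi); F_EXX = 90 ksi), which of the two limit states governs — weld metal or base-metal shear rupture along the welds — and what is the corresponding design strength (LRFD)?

t_e = 0.707 × 0.4375 = 0.3093 in; L = 9 in.
Weld metal: φR_n = 0.75 × 0.6 × 90 × 0.3093 × 9 = 112.7 kips.
Base metal (shear rupture): φR_n = 0.75 × 0.6 × 65 × 0.75 × 9 = 197.4 kips.
Governing: weld metal.

φR_n ≈ 113 kips (weld metal governs)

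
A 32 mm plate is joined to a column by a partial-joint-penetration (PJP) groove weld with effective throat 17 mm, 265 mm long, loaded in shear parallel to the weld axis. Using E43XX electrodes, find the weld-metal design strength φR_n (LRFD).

E43XX → F_EXX = 430 MPa.
Effective throat (given) t_e = 17 mm.
A_we = 17 × 265 = 4505 mm².
F_nw = 0.6 F_EXX = 258 MPa.
φR_n = 0.75 × 258 × 4505 × 10⁻³ = 871.7 kN.

φR_n ≈ 872 kN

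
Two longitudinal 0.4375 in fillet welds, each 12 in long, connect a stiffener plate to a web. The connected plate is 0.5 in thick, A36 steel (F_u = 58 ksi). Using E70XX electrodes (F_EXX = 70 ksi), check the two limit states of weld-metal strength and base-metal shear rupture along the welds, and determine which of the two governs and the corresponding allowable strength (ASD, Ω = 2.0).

t_e = 0.707 × 0.4375 = 0.3093 in; L = 24 in.
Weld metal: R_n/Ω = (1/2.0) × 0.6 × 70 × 0.3093 × 24 = 155.9 kips.
Base metal (shear rupture): R_n/Ω = (1/2.0) × 0.6 × 58 × 0.5 × 24 = 208.8 kips.
Governing: weld metal.

R_n/Ω ≈ 156 kips (weld metal governs)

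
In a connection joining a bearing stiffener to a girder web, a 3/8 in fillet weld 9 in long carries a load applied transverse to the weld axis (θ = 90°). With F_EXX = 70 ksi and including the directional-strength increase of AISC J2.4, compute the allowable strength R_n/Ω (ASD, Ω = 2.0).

t_e = 0.707 × 0.375 = 0.2651 in; A_we = 0.2651 × 9 = 2.386 in².
Directional factor: 1.0 + 0.5 sin^1.5(90°) = 1.5.
F_nw = 0.6 × 70 × 1.5 = 63 ksi.
R_n/Ω = (63 × 2.386) / 2.0 = 75.16 kip.

R_n/Ω ≈ 75.2 kip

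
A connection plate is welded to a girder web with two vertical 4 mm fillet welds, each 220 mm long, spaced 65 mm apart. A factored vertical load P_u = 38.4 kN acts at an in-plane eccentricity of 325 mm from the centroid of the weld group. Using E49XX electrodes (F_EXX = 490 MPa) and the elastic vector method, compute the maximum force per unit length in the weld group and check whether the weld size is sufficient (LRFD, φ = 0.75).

Total weld length L_w = 440 mm. Treat welds as unit-width lines.
Polar moment about centroid: J = 2[d³/12 + d(b/2)²] = 2[220³/12 + 220×32.5²] = 2239000 mm³.
Direct shear f_v = P/L_w = 38.4×10³ / 440 = 87.27 N/mm (vertical).
Torsion M = P·e = 38.4×10³ × 325 = 12480000 N·mm.
Critical point at (x, y) = (32.5, 110) from centroid. f_tx = M·y/J = 613 N/mm; f_ty = M·x/J = 181.1 N/mm.
Resultant f_max = √[f_tx² + (f_v + f_ty)²] = √[613² + (87.27 + 181.1)²] = 669.2 N/mm.
Capacity per unit length: φr_n = 0.75 × 0.6 × 490 × (0.707 × 4) = 623.6 N/mm.
669.2 > 623.6 → NOT adequate.

f_max ≈ 669 N/mm; NOT adequate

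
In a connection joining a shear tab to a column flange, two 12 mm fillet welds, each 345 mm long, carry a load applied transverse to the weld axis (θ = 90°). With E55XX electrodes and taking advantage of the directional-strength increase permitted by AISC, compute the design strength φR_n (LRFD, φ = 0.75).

E55XX → F_EXX = 550 MPa.
t_e = 0.707 × 12 = 8.484 mm; A_we = 8.484 × 690 = 5854 mm².
Directional factor: 1.0 + 0.5 sin^1.5(90°) = 1.5.
F_nw = 0.6 × 550 × 1.5 = 495 MPa.
φR_n = 0.75 × 495 × 5854 × 10⁻³ = 2173 kN.

φR_n ≈ 2170 kN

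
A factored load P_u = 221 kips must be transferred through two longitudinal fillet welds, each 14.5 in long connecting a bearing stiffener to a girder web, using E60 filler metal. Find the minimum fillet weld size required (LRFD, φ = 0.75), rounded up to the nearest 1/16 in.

w = 7/16 in

E60XX → F_EXX = 60 ksi.
Total weld length L = 29 in.
Required throat t_e = P_u / (φ × 0.6 F_EXX × L) = 221 / (0.75 × 0.6 × 60 × 29) = 0.2822 in.
Required leg w = t_e / 0.707 = 0.3992 in → use 7/16 in.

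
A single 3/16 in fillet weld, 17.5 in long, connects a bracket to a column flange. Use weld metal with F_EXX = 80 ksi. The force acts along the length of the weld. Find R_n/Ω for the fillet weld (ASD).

R_n/Ω ≈ 55.7 kips

Effective throat t_e = 0.707 × 0.1875 = 0.1326 in.
Total length L = 17.5 in; A_we = 0.1326 × 17.5 = 2.32 in².
F_nw = 0.6 F_EXX = 0.6 × 80 = 48 ksi.
R_n = 48 × 2.32 = 111.4 kips; R_n/Ω = 111.4/2.0 = 55.68 kips.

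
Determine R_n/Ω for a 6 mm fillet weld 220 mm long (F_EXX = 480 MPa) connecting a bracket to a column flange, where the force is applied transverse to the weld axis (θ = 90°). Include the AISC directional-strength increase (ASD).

R_n/Ω ≈ 202 kN

t_e = 0.707 × 6 = 4.242 mm; A_we = 4.242 × 220 = 933.2 mm².
Directional factor: 1.0 + 0.5 sin^1.5(90°) = 1.5.
F_nw = 0.6 × 480 × 1.5 = 432 MPa.
R_n/Ω = (432 × 933.2) / 2.0 × 10⁻³ = 201.6 kN.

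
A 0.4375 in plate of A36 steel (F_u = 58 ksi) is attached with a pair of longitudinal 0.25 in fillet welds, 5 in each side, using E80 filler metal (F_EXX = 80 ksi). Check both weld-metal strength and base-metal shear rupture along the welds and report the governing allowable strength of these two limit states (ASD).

t_e = 0.707 × 0.25 = 0.1767 in; L = 10 in.
Weld metal: R_n/Ω = (1/2.0) × 0.6 × 80 × 0.1767 × 10 = 42.42 kips.
Base metal (shear rupture): R_n/Ω = (1/2.0) × 0.6 × 58 × 0.4375 × 10 = 76.12 kips.
Governing: weld metal.

R_n/Ω ≈ 42.4 kips (weld metal governs)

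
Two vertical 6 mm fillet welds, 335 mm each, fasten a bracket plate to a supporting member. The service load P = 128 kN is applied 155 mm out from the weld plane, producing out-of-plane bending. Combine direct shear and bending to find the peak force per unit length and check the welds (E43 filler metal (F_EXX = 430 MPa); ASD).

f_max ≈ 564 N/mm; NOT adequate

L_w = 2 × 335 = 670 mm; section modulus (unit throat) S = 2 × L²/6 = 37410 mm².
Direct shear f_v = P/L_w = 128×10³/670 = 191 N/mm.
Moment M = P × e = 128×10³ × 155 = 19840000 N·mm; bending f_b = M/S = 530.4 N/mm.
f_max = √(f_v² + f_b²) = √(191² + 530.4²) = 563.7 N/mm.
r_n/Ω = (1/2.0) × 0.6 × 430 × (0.707 × 6) = 547.2 N/mm → NOT adequate.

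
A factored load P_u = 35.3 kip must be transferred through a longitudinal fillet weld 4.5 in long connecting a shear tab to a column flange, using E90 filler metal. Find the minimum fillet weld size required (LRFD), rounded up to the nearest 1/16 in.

w = 5/16 in

E90XX → F_EXX = 90 ksi.
Total weld length L = 4.5 in.
Required throat t_e = P_u / (φ × 0.6 F_EXX × L) = 35.3 / (0.75 × 0.6 × 90 × 4.5) = 0.1937 in.
Required leg w = t_e / 0.707 = 0.274 in → use 5/16 in.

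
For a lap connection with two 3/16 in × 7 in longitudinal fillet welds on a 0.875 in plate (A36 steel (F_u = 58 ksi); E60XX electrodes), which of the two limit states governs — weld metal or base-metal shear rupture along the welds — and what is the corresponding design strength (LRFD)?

E60XX → F_EXX = 60 ksi.
t_e = 0.707 × 0.1875 = 0.1326 in; L = 14 in.
Weld metal: φR_n = 0.75 × 0.6 × 60 × 0.1326 × 14 = 50.11 kips.
Base metal (shear rupture): φR_n = 0.75 × 0.6 × 58 × 0.875 × 14 = 319.7 kips.
Governing: weld metal.

φR_n ≈ 50.1 kips (weld metal governs)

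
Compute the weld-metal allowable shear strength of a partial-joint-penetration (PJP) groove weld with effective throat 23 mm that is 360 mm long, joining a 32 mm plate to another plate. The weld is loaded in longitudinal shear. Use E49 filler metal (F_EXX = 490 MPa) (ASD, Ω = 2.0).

R_n/Ω ≈ 1220 kN

Effective throat (given) t_e = 23 mm.
A_we = 23 × 360 = 8280 mm².
F_nw = 0.6 F_EXX = 294 MPa.
R_n/Ω = (294 × 8280) / 2.0 × 10⁻³ = 1217 kN.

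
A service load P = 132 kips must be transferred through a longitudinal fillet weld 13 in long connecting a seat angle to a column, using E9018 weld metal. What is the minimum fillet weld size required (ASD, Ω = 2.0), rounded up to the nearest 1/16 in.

w = 9/16 in

E90XX → F_EXX = 90 ksi.
Total weld length L = 13 in.
Required throat t_e = P × Ω / (0.6 F_EXX × L) = 132 × 2.0 / (0.6 × 90 × 13) = 0.3761 in.
Required leg w = t_e / 0.707 = 0.5319 in → use 9/16 in.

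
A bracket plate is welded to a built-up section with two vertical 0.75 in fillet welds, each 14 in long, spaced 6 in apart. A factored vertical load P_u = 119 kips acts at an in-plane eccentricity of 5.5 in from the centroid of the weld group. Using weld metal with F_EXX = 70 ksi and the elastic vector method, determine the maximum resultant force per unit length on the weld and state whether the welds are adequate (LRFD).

Total weld length L_w = 28 in. Treat welds as unit-width lines.
Polar moment about centroid: J = 2[d³/12 + d(b/2)²] = 2[14³/12 + 14×3²] = 709.3 in³.
Direct shear f_v = P/L_w = 119 / 28 = 4.25 kip/in (vertical).
Torsion M = P·e = 119 × 5.5 = 654.5 kip·in.
Critical point at (x, y) = (3, 7) from centroid. f_tx = M·y/J = 6.459 kip/in; f_ty = M·x/J = 2.768 kip/in.
Resultant f_max = √[f_tx² + (f_v + f_ty)²] = √[6.459² + (4.25 + 2.768)²] = 9.538 kip/in.
Capacity per unit length: φr_n = 0.75 × 0.6 × 70 × (0.707 × 0.75) = 16.7 kip/in.
9.538 ≤ 16.7 → adequate.

f_max ≈ 9.54 kip/in; adequate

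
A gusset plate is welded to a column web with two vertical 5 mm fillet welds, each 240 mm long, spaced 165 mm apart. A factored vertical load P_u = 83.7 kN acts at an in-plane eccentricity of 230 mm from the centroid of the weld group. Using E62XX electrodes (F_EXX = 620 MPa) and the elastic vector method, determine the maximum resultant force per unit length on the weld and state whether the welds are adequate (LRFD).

f_max ≈ 619 N/mm; adequate

Total weld length L_w = 480 mm. Treat welds as unit-width lines.
Polar moment about centroid: J = 2[d³/12 + d(b/2)²] = 2[240³/12 + 240×82.5²] = 5571000 mm³.
Direct shear f_v = P/L_w = 83.7×10³ / 480 = 174.4 N/mm (vertical).
Torsion M = P·e = 83.7×10³ × 230 = 19251000 N·mm.
Critical point at (x, y) = (82.5, 120) from centroid. f_tx = M·y/J = 414.7 N/mm; f_ty = M·x/J = 285.1 N/mm.
Resultant f_max = √[f_tx² + (f_v + f_ty)²] = √[414.7² + (174.4 + 285.1)²] = 618.9 N/mm.
Capacity per unit length: φr_n = 0.75 × 0.6 × 620 × (0.707 × 5) = 986.3 N/mm.
618.9 ≤ 986.3 → adequate.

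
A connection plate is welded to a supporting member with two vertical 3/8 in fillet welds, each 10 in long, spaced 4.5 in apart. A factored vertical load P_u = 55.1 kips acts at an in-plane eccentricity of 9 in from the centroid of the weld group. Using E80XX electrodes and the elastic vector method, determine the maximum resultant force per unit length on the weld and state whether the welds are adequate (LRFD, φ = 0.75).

E80XX → F_EXX = 80 ksi.
Total weld length L_w = 20 in. Treat welds as unit-width lines.
Polar moment about centroid: J = 2[d³/12 + d(b/2)²] = 2[10³/12 + 10×2.25²] = 267.9 in³.
Direct shear f_v = P/L_w = 55.1 / 20 = 2.755 kip/in (vertical).
Torsion M = P·e = 55.1 × 9 = 495.9 kip·in.
Critical point at (x, y) = (2.25, 5) from centroid. f_tx = M·y/J = 9.255 kip/in; f_ty = M·x/J = 4.165 kip/in.
Resultant f_max = √[f_tx² + (f_v + f_ty)²] = √[9.255² + (2.755 + 4.165)²] = 11.56 kip/in.
Capacity per unit length: φr_n = 0.75 × 0.6 × 80 × (0.707 × 0.375) = 9.544 kip/in.
11.56 > 9.544 → NOT adequate.

f_max ≈ 11.6 kip/in; NOT adequate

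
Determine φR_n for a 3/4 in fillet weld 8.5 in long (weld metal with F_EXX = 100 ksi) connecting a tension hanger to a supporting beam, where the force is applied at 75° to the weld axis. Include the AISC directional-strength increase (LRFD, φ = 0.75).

t_e = 0.707 × 0.75 = 0.5302 in; A_we = 0.5302 × 8.5 = 4.507 in².
Directional factor: 1.0 + 0.5 sin^1.5(75°) = 1.475.
F_nw = 0.6 × 100 × 1.475 = 88.48 ksi.
φR_n = 0.75 × 88.48 × 4.507 = 299.1 kips.

φR_n ≈ 299 kips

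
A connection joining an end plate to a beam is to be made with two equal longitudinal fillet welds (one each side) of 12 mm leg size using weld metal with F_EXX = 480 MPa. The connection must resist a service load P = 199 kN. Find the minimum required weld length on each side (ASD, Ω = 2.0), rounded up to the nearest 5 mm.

L = 85 mm on each side

Throat t_e = 0.707 × 12 = 8.484 mm.
r_n/Ω = (0.6 × 480 × 8.484) / 2.0 = 1222 N/mm = 1.222 kN/mm.
L_req = P / (r_n/Ω) = 199 / 1.222 = 162.9 mm total.
Per side: 162.9 / 2 = 81.44 mm.
Round up → use L = 85 mm on each side.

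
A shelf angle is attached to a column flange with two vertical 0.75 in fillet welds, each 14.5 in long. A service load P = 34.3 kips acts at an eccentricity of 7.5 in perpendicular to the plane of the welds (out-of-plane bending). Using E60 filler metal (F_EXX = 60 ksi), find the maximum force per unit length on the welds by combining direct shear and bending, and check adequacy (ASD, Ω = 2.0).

f_max ≈ 3.86 kip/in; adequate

L_w = 2 × 14.5 = 29 in; section modulus (unit throat) S = 2 × L²/6 = 70.08 in².
Direct shear f_v = P/L_w = 34.3/29 = 1.183 kip/in.
Moment M = P × e = 34.3 × 7.5 = 257.25 kip·in; bending f_b = M/S = 3.671 kip/in.
f_max = √(f_v² + f_b²) = √(1.183² + 3.671²) = 3.856 kip/in.
r_n/Ω = (1/2.0) × 0.6 × 60 × (0.707 × 0.75) = 9.544 kip/in → adequate.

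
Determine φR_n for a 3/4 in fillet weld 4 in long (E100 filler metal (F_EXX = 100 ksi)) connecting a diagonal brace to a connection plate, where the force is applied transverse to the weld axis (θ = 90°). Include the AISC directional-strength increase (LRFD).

φR_n ≈ 143 kips

t_e = 0.707 × 0.75 = 0.5302 in; A_we = 0.5302 × 4 = 2.121 in².
Directional factor: 1.0 + 0.5 sin^1.5(90°) = 1.5.
F_nw = 0.6 × 100 × 1.5 = 90 ksi.
φR_n = 0.75 × 90 × 2.121 = 143.2 kips.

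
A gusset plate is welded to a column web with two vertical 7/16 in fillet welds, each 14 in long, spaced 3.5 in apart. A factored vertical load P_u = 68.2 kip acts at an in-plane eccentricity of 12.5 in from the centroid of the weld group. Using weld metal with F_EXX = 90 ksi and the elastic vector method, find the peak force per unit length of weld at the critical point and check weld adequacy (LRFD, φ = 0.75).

f_max ≈ 12.1 kip/in; adequate

Total weld length L_w = 28 in. Treat welds as unit-width lines.
Polar moment about centroid: J = 2[d³/12 + d(b/2)²] = 2[14³/12 + 14×1.75²] = 543.1 in³.
Direct shear f_v = P/L_w = 68.2 / 28 = 2.436 kip/in (vertical).
Torsion M = P·e = 68.2 × 12.5 = 852.5 kip·in.
Critical point at (x, y) = (1.75, 7) from centroid. f_tx = M·y/J = 10.99 kip/in; f_ty = M·x/J = 2.747 kip/in.
Resultant f_max = √[f_tx² + (f_v + f_ty)²] = √[10.99² + (2.436 + 2.747)²] = 12.15 kip/in.
Capacity per unit length: φr_n = 0.75 × 0.6 × 90 × (0.707 × 0.4375) = 12.53 kip/in.
12.15 ≤ 12.53 → adequate.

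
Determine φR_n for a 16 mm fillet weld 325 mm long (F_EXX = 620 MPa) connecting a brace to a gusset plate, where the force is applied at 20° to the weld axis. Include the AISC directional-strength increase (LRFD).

φR_n ≈ 1130 kN

t_e = 0.707 × 16 = 11.31 mm; A_we = 11.31 × 325 = 3676 mm².
Directional factor: 1.0 + 0.5 sin^1.5(20°) = 1.1.
F_nw = 0.6 × 620 × 1.1 = 409.2 MPa.
φR_n = 0.75 × 409.2 × 3676 × 10⁻³ = 1128 kN.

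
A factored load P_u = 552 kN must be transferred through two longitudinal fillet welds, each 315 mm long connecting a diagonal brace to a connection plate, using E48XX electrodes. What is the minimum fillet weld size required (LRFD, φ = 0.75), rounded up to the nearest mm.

w = 6 mm

E48XX → F_EXX = 480 MPa.
Total weld length L = 630 mm.
Required throat t_e = P_u / (φ × 0.6 F_EXX × L) = 552 / (0.75 × 0.6 × 480 × 630 × 10⁻³) = 4.056 mm.
Required leg w = t_e / 0.707 = 5.738 mm → use 6 mm.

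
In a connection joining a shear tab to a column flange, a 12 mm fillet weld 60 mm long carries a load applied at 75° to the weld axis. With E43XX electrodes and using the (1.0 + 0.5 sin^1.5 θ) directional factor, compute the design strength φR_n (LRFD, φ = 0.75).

E43XX → F_EXX = 430 MPa.
t_e = 0.707 × 12 = 8.484 mm; A_we = 8.484 × 60 = 509 mm².
Directional factor: 1.0 + 0.5 sin^1.5(75°) = 1.475.
F_nw = 0.6 × 430 × 1.475 = 380.5 MPa.
φR_n = 0.75 × 380.5 × 509 × 10⁻³ = 145.3 kN.

φR_n ≈ 145 kN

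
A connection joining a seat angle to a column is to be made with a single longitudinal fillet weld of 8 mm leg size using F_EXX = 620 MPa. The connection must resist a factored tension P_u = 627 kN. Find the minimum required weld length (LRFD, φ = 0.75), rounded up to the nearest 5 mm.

L = 400 mm

Throat t_e = 0.707 × 8 = 5.656 mm.
φr_n = 0.75 × 0.6 × 620 × 5.656 × 10⁻³ = 1.578 kN/mm.
L_req = P_u / φr_n = 627 / 1.578 = 397.3 mm total.
Round up → use L = 400 mm.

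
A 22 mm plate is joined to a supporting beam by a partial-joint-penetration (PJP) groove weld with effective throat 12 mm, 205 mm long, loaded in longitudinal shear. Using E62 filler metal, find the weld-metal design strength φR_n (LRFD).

E62XX → F_EXX = 620 MPa.
Effective throat (given) t_e = 12 mm.
A_we = 12 × 205 = 2460 mm².
F_nw = 0.6 F_EXX = 372 MPa.
φR_n = 0.75 × 372 × 2460 × 10⁻³ = 686.3 kN.

φR_n ≈ 686 kN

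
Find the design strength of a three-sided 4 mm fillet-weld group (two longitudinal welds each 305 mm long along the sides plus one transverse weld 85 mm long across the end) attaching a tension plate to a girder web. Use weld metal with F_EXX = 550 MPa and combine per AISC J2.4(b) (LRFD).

t_e = 0.707 × 4 = 2.828 mm.
R_nwl = 0.6 × 550 × 2.828 × 610 × 10⁻³ = 569.3 kN (longitudinal, 2 welds).
R_nwt = 0.6 × 550 × 2.828 × 85 × 10⁻³ = 79.33 kN (transverse, base value).
(i) R_nwl + R_nwt = 648.6 kN; (ii) 0.85 R_nwl + 1.5 R_nwt = 602.9 kN.
R_n = max = 648.6 kN [governs: (i)]; φR_n = 486.5 kN.

φR_n ≈ 486 kN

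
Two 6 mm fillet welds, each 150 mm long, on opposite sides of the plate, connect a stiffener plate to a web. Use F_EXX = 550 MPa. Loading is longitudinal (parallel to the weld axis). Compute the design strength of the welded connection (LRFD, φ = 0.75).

φR_n ≈ 315 kN

Effective throat t_e = 0.707 × 6 = 4.242 mm.
Total length L = 300 mm; A_we = 4.242 × 300 = 1273 mm².
F_nw = 0.6 F_EXX = 0.6 × 550 = 330 MPa.
φR_n = 0.75 × 330 × 1273 × 10⁻³ = 315 kN.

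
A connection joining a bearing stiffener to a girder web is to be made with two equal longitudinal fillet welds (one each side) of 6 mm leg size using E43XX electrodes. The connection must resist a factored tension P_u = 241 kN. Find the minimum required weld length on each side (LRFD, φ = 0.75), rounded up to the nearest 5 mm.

L = 150 mm on each side

E43XX → F_EXX = 430 MPa.
Throat t_e = 0.707 × 6 = 4.242 mm.
φr_n = 0.75 × 0.6 × 430 × 4.242 × 10⁻³ = 0.8208 kN/mm.
L_req = P_u / φr_n = 241 / 0.8208 = 293.6 mm total.
Per side: 293.6 / 2 = 146.8 mm.
Round up → use L = 150 mm on each side.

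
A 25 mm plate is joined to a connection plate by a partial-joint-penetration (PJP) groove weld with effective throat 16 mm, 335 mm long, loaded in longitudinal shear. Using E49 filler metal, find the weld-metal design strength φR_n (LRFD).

E49XX → F_EXX = 490 MPa.
Effective throat (given) t_e = 16 mm.
A_we = 16 × 335 = 5360 mm².
F_nw = 0.6 F_EXX = 294 MPa.
φR_n = 0.75 × 294 × 5360 × 10⁻³ = 1182 kN.

φR_n ≈ 1180 kN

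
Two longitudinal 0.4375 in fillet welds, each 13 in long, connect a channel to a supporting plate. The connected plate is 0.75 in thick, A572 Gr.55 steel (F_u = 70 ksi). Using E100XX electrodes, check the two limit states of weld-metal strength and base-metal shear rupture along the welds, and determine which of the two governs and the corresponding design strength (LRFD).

E100XX → F_EXX = 100 ksi.
t_e = 0.707 × 0.4375 = 0.3093 in; L = 26 in.
Weld metal: φR_n = 0.75 × 0.6 × 100 × 0.3093 × 26 = 361.9 kip.
Base metal (shear rupture): φR_n = 0.75 × 0.6 × 70 × 0.75 × 26 = 614.2 kip.
Governing: weld metal.

φR_n ≈ 362 kip (weld metal governs)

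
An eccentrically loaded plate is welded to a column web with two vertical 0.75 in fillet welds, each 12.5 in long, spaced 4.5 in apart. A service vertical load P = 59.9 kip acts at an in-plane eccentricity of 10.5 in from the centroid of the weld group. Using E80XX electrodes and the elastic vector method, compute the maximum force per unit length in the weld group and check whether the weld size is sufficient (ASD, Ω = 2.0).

E80XX → F_EXX = 80 ksi.
Total weld length L_w = 25 in. Treat welds as unit-width lines.
Polar moment about centroid: J = 2[d³/12 + d(b/2)²] = 2[12.5³/12 + 12.5×2.25²] = 452.1 in³.
Direct shear f_v = P/L_w = 59.9 / 25 = 2.396 kip/in (vertical).
Torsion M = P·e = 59.9 × 10.5 = 628.95 kip·in.
Critical point at (x, y) = (2.25, 6.25) from centroid. f_tx = M·y/J = 8.695 kip/in; f_ty = M·x/J = 3.13 kip/in.
Resultant f_max = √[f_tx² + (f_v + f_ty)²] = √[8.695² + (2.396 + 3.13)²] = 10.3 kip/in.
Capacity per unit length: r_n/Ω = (1/2.0) × 0.6 × 80 × (0.707 × 0.75) = 12.73 kip/in.
10.3 ≤ 12.73 → adequate.

f_max ≈ 10.3 kip/in; adequate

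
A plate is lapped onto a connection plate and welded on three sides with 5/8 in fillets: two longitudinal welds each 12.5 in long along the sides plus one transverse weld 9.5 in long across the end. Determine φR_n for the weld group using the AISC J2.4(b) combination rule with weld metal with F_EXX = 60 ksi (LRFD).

φR_n ≈ 424 kips

t_e = 0.707 × 0.625 = 0.4419 in.
R_nwl = 0.6 × 60 × 0.4419 × 25 = 397.7 kips (longitudinal, 2 welds).
R_nwt = 0.6 × 60 × 0.4419 × 9.5 = 151.1 kips (transverse, base value).
(i) R_nwl + R_nwt = 548.8 kips; (ii) 0.85 R_nwl + 1.5 R_nwt = 564.7 kips.
R_n = max = 564.7 kips [governs: (ii)]; φR_n = 423.5 kips.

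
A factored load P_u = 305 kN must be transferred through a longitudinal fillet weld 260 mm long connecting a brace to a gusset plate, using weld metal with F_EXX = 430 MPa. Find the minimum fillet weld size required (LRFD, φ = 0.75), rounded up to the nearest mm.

Total weld length L = 260 mm.
Required throat t_e = P_u / (φ × 0.6 F_EXX × L) = 305 / (0.75 × 0.6 × 430 × 260 × 10⁻³) = 6.062 mm.
Required leg w = t_e / 0.707 = 8.575 mm → use 9 mm.

w = 9 mm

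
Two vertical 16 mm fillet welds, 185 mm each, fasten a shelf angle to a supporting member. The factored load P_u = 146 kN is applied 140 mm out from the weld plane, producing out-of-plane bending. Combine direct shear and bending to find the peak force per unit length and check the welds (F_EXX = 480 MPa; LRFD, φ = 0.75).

L_w = 2 × 185 = 370 mm; section modulus (unit throat) S = 2 × L²/6 = 11410 mm².
Direct shear f_v = P/L_w = 146×10³/370 = 394.6 N/mm.
Moment M = P × e = 146×10³ × 140 = 20440000 N·mm; bending f_b = M/S = 1792 N/mm.
f_max = √(f_v² + f_b²) = √(394.6² + 1792²) = 1835 N/mm.
φr_n = 0.75 × 0.6 × 480 × (0.707 × 16) = 2443 N/mm → adequate.

f_max ≈ 1830 N/mm; adequate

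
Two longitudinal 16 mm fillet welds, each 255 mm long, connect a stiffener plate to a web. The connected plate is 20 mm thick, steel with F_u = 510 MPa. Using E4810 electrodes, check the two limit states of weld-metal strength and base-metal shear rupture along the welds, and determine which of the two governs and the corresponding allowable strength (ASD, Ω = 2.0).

E48XX → F_EXX = 480 MPa.
t_e = 0.707 × 16 = 11.31 mm; L = 510 mm.
Weld metal: R_n/Ω = (1/2.0) × 0.6 × 480 × 11.31 × 510 × 10⁻³ = 830.8 kN.
Base metal (shear rupture): R_n/Ω = (1/2.0) × 0.6 × 510 × 20 × 510 × 10⁻³ = 1561 kN.
Governing: weld metal.

R_n/Ω ≈ 831 kN (weld metal governs)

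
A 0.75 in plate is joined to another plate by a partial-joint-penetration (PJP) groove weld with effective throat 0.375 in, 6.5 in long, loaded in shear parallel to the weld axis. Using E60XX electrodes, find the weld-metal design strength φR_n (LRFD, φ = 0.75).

φR_n ≈ 65.8 kips

E60XX → F_EXX = 60 ksi.
Effective throat (given) t_e = 0.375 in.
A_we = 0.375 × 6.5 = 2.438 in².
F_nw = 0.6 F_EXX = 36 ksi.
φR_n = 0.75 × 36 × 2.438 = 65.81 kips.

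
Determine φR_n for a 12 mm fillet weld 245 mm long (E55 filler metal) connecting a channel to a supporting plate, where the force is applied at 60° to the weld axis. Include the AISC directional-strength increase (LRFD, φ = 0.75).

φR_n ≈ 722 kN

E55XX → F_EXX = 550 MPa.
t_e = 0.707 × 12 = 8.484 mm; A_we = 8.484 × 245 = 2079 mm².
Directional factor: 1.0 + 0.5 sin^1.5(60°) = 1.403.
F_nw = 0.6 × 550 × 1.403 = 463 MPa.
φR_n = 0.75 × 463 × 2079 × 10⁻³ = 721.8 kN.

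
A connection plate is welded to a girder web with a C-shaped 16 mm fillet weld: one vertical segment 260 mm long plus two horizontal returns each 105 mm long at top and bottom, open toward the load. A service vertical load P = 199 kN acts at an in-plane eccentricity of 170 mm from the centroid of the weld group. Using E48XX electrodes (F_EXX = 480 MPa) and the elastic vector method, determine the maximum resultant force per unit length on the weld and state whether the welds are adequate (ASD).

f_max ≈ 1220 N/mm; adequate

Total weld length L_w = 470 mm. Treat welds as unit-width lines.
Centroid: x̄ = 2×105×52.5 / 470 = 23.46 mm from the vertical weld.
Polar moment about centroid: J = I_x + I_y = [260³/12 + 2×105×130²] + [260×23.46² + 2(105³/12 + 105×29.04²)] = 5527000 mm³.
Direct shear f_v = P/L_w = 199×10³ / 470 = 423.4 N/mm (vertical).
Torsion M = P·e = 199×10³ × 170 = 33830000 N·mm.
Critical point at (x, y) = (81.54, 130) from centroid. f_tx = M·y/J = 795.7 N/mm; f_ty = M·x/J = 499.1 N/mm.
Resultant f_max = √[f_tx² + (f_v + f_ty)²] = √[795.7² + (423.4 + 499.1)²] = 1218 N/mm.
Capacity per unit length: r_n/Ω = (1/2.0) × 0.6 × 480 × (0.707 × 16) = 1629 N/mm.
1218 ≤ 1629 → adequate.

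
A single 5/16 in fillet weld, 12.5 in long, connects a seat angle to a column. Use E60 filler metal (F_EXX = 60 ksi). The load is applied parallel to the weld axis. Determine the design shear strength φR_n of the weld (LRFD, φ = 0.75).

φR_n ≈ 74.6 kips

Effective throat t_e = 0.707 × 0.3125 = 0.2209 in.
Total length L = 12.5 in; A_we = 0.2209 × 12.5 = 2.762 in².
F_nw = 0.6 F_EXX = 0.6 × 60 = 36 ksi.
φR_n = 0.75 × 36 × 2.762 = 74.57 kips.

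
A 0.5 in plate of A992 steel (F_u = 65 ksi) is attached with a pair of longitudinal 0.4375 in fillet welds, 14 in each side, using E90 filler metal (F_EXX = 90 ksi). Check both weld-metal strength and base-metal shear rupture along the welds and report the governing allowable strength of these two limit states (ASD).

R_n/Ω ≈ 234 kips (weld metal governs)

t_e = 0.707 × 0.4375 = 0.3093 in; L = 28 in.
Weld metal: R_n/Ω = (1/2.0) × 0.6 × 90 × 0.3093 × 28 = 233.8 kips.
Base metal (shear rupture): R_n/Ω = (1/2.0) × 0.6 × 65 × 0.5 × 28 = 273 kips.
Governing: weld metal.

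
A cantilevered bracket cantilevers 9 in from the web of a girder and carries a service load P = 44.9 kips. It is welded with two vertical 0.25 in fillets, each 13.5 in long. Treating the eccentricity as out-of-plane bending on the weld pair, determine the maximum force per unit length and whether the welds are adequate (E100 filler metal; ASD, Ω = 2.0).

f_max ≈ 6.86 kip/in; NOT adequate

E100XX → F_EXX = 100 ksi.
L_w = 2 × 13.5 = 27 in; section modulus (unit throat) S = 2 × L²/6 = 60.75 in².
Direct shear f_v = P/L_w = 44.9/27 = 1.663 kip/in.
Moment M = P × e = 44.9 × 9 = 404.1 kip·in; bending f_b = M/S = 6.652 kip/in.
f_max = √(f_v² + f_b²) = √(1.663² + 6.652²) = 6.857 kip/in.
r_n/Ω = (1/2.0) × 0.6 × 100 × (0.707 × 0.25) = 5.302 kip/in → NOT adequate.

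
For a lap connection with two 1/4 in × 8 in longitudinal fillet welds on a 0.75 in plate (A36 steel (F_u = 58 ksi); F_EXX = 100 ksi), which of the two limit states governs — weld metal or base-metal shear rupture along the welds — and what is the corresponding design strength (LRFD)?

t_e = 0.707 × 0.25 = 0.1767 in; L = 16 in.
Weld metal: φR_n = 0.75 × 0.6 × 100 × 0.1767 × 16 = 127.3 kips.
Base metal (shear rupture): φR_n = 0.75 × 0.6 × 58 × 0.75 × 16 = 313.2 kips.
Governing: weld metal.

φR_n ≈ 127 kips (weld metal governs)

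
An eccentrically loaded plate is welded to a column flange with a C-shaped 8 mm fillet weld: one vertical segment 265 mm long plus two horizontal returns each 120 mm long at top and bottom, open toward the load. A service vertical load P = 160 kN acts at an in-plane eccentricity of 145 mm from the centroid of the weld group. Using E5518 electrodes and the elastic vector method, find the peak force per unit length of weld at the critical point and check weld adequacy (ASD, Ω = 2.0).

E55XX → F_EXX = 550 MPa.
Total weld length L_w = 505 mm. Treat welds as unit-width lines.
Centroid: x̄ = 2×120×60 / 505 = 28.51 mm from the vertical weld.
Polar moment about centroid: J = I_x + I_y = [265³/12 + 2×120×132.5²] + [265×28.51² + 2(120³/12 + 120×31.49²)] = 6506000 mm³.
Direct shear f_v = P/L_w = 160×10³ / 505 = 316.8 N/mm (vertical).
Torsion M = P·e = 160×10³ × 145 = 23200000 N·mm.
Critical point at (x, y) = (91.49, 132.5) from centroid. f_tx = M·y/J = 472.5 N/mm; f_ty = M·x/J = 326.2 N/mm.
Resultant f_max = √[f_tx² + (f_v + f_ty)²] = √[472.5² + (316.8 + 326.2)²] = 798 N/mm.
Capacity per unit length: r_n/Ω = (1/2.0) × 0.6 × 550 × (0.707 × 8) = 933.2 N/mm.
798 ≤ 933.2 → adequate.

f_max ≈ 798 N/mm; adequate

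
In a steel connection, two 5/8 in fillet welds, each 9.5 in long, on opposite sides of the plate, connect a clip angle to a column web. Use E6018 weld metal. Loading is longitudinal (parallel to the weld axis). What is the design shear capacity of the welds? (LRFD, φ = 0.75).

φR_n ≈ 227 kip

E60XX → F_EXX = 60 ksi.
Effective throat t_e = 0.707 × 0.625 = 0.4419 in.
Total length L = 19 in; A_we = 0.4419 × 19 = 8.396 in².
F_nw = 0.6 F_EXX = 0.6 × 60 = 36 ksi.
φR_n = 0.75 × 36 × 8.396 = 226.7 kip.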